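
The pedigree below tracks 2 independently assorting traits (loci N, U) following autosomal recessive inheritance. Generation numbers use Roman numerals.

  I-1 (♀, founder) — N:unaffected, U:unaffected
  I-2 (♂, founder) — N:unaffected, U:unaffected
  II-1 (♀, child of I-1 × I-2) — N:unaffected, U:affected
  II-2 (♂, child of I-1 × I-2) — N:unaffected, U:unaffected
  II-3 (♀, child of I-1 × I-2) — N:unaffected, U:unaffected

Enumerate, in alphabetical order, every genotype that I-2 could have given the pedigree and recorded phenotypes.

N/I-1 un ·: NN|Nn
N/I-2 un ·: NN|Nn
N/II-1 un I-1×I-2: NN|Nn
N/II-2 un I-1×I-2: NN|Nn
N/II-3 un I-1×I-2: NN|Nn
⇒ N over [I-1,I-2,II-1,II-2,II-3]: 25 consistent
U/I-1 un ·: Uu
U/I-2 un ·: Uu
U/II-1 aff I-1×I-2: uu
U/II-2 un I-1×I-2: UU|Uu
U/II-3 un I-1×I-2: UU|Uu
⇒ U over [I-1,I-2,II-1,II-2,II-3]: 4 consistent

I-2 ∈ {NN Uu, Nn Uu}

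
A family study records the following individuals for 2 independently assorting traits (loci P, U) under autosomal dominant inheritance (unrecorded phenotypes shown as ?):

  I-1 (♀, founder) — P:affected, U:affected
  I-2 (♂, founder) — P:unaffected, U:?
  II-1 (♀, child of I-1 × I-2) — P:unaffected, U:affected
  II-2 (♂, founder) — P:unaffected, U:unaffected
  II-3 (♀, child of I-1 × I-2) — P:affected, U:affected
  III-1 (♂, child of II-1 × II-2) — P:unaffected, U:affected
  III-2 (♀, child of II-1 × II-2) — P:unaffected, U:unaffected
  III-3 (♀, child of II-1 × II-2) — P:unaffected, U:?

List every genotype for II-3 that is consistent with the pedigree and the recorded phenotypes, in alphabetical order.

P/I-1 aff ·: Pp
P/I-2 un ·: pp
P/II-1 un I-1×I-2: pp
P/II-2 un ·: pp
P/II-3 aff I-1×I-2: Pp
P/III-1 un II-1×II-2: pp
P/III-2 un II-1×II-2: pp
P/III-3 un II-1×II-2: pp
⇒ P over [I-1,I-2,II-1,II-2,II-3,III-1,III-2,III-3]: 1 consistent
U/I-1 aff ·: Uu|UU
U/I-2 ? ·: uu|Uu|UU
U/II-1 aff I-1×I-2: Uu
U/II-2 un ·: uu
U/II-3 aff I-1×I-2: Uu|UU
U/III-1 aff II-1×II-2: Uu
U/III-2 un II-1×II-2: uu
U/III-3 ? II-1×II-2: uu|Uu
⇒ U over [I-1,I-2,II-1,II-2,II-3,III-1,III-2,III-3]: 16 consistent

II-3 ∈ {Pp UU, Pp Uu}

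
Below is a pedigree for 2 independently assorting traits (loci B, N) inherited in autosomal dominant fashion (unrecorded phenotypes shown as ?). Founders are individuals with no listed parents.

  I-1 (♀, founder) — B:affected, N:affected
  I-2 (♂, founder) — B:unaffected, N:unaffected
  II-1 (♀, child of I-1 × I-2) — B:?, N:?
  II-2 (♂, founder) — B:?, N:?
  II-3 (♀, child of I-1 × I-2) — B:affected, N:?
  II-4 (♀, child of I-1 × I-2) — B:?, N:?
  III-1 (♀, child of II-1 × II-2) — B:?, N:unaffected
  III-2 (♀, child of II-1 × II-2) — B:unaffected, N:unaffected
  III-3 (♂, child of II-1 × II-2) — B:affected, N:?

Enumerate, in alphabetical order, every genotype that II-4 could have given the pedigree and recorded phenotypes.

II-4 ∈ {Bb Nn, Bb nn, bb Nn, bb nn}

B/I-1 aff ·: Bb|BB
B/I-2 un ·: bb
B/II-1 ? I-1×I-2: bb|Bb
B/II-2 ? ·: bb|Bb
B/II-3 aff I-1×I-2: Bb
B/II-4 ? I-1×I-2: bb|Bb
B/III-1 ? II-1×II-2: bb|Bb|BB
B/III-2 un II-1×II-2: bb
B/III-3 aff II-1×II-2: Bb|BB
⇒ B over [I-1,I-2,II-1,II-2,II-3,II-4,III-1,III-2,III-3]: 28 consistent
N/I-1 aff ·: Nn|NN
N/I-2 un ·: nn
N/II-1 ? I-1×I-2: nn|Nn
N/II-2 ? ·: nn|Nn
N/II-3 ? I-1×I-2: nn|Nn
N/II-4 ? I-1×I-2: nn|Nn
N/III-1 un II-1×II-2: nn
N/III-2 un II-1×II-2: nn
N/III-3 ? II-1×II-2: nn|Nn|NN
⇒ N over [I-1,I-2,II-1,II-2,II-3,II-4,III-1,III-2,III-3]: 37 consistent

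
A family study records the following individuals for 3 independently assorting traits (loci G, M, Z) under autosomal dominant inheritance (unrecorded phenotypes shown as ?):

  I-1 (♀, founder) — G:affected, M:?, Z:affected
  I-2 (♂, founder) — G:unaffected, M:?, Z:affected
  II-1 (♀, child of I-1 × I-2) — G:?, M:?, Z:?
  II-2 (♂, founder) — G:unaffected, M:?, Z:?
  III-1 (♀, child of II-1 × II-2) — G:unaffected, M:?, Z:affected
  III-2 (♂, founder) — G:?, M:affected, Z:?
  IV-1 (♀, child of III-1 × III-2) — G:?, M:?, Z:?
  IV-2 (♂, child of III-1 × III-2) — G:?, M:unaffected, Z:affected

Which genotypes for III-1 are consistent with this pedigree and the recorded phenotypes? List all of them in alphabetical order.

III-1 ∈ {gg Mm ZZ, gg Mm Zz, gg mm ZZ, gg mm Zz}

G/I-1 aff ·: Gg|GG
G/I-2 un ·: gg
G/II-1 ? I-1×I-2: gg|Gg
G/II-2 un ·: gg
G/III-1 un II-1×II-2: gg
G/III-2 ? ·: gg|Gg|GG
G/IV-1 ? III-1×III-2: gg|Gg
G/IV-2 ? III-1×III-2: gg|Gg
⇒ G over [I-1,I-2,II-1,II-2,III-1,III-2,IV-1,IV-2]: 18 consistent
M/I-1 ? ·: mm|Mm|MM
M/I-2 ? ·: mm|Mm|MM
M/II-1 ? I-1×I-2: mm|Mm|MM
M/II-2 ? ·: mm|Mm|MM
M/III-1 ? II-1×II-2: mm|Mm
M/III-2 aff ·: Mm
M/IV-1 ? III-1×III-2: mm|Mm|MM
M/IV-2 un III-1×III-2: mm
⇒ M over [I-1,I-2,II-1,II-2,III-1,III-2,IV-1,IV-2]: 155 consistent
Z/I-1 aff ·: Zz|ZZ
Z/I-2 aff ·: Zz|ZZ
Z/II-1 ? I-1×I-2: zz|Zz|ZZ
Z/II-2 ? ·: zz|Zz|ZZ
Z/III-1 aff II-1×II-2: Zz|ZZ
Z/III-2 ? ·: zz|Zz|ZZ
Z/IV-1 ? III-1×III-2: zz|Zz|ZZ
Z/IV-2 aff III-1×III-2: Zz|ZZ
⇒ Z over [I-1,I-2,II-1,II-2,III-1,III-2,IV-1,IV-2]: 312 consistent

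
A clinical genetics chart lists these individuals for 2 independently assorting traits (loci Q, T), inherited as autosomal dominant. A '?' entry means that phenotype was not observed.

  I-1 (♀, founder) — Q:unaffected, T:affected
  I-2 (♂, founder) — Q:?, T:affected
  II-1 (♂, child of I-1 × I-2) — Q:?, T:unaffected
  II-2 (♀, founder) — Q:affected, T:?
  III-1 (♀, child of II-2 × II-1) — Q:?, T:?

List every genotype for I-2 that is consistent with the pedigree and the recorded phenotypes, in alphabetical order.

I-2 ∈ {QQ Tt, Qq Tt, qq Tt}

Q/I-1 un ·: qq
Q/I-2 ? ·: qq|Qq|QQ
Q/II-1 ? I-1×I-2: qq|Qq
Q/II-2 aff ·: Qq|QQ
Q/III-1 ? II-2×II-1: qq|Qq|QQ
⇒ Q over [I-1,I-2,II-1,II-2,III-1]: 16 consistent
T/I-1 aff ·: Tt
T/I-2 aff ·: Tt
T/II-1 un I-1×I-2: tt
T/II-2 ? ·: tt|Tt|TT
T/III-1 ? II-2×II-1: tt|Tt
⇒ T over [I-1,I-2,II-1,II-2,III-1]: 4 consistent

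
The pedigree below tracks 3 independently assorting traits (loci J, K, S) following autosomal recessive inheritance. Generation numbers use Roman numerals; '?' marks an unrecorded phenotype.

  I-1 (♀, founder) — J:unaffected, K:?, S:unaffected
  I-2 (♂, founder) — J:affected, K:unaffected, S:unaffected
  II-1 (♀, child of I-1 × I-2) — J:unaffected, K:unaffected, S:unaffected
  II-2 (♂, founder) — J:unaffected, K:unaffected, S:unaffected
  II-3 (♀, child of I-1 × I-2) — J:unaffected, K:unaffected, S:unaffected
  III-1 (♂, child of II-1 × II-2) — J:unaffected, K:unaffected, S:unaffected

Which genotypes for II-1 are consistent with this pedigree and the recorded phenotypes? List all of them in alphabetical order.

II-1 ∈ {Jj KK SS, Jj KK Ss, Jj Kk SS, Jj Kk Ss}

J/I-1 un ·: JJ|Jj
J/I-2 aff ·: jj
J/II-1 un I-1×I-2: Jj
J/II-2 un ·: JJ|Jj
J/II-3 un I-1×I-2: Jj
J/III-1 un II-1×II-2: JJ|Jj
⇒ J over [I-1,I-2,II-1,II-2,II-3,III-1]: 8 consistent
K/I-1 ? ·: KK|Kk|kk
K/I-2 un ·: KK|Kk
K/II-1 un I-1×I-2: KK|Kk
K/II-2 un ·: KK|Kk
K/II-3 un I-1×I-2: KK|Kk
K/III-1 un II-1×II-2: KK|Kk
⇒ K over [I-1,I-2,II-1,II-2,II-3,III-1]: 53 consistent
S/I-1 un ·: SS|Ss
S/I-2 un ·: SS|Ss
S/II-1 un I-1×I-2: SS|Ss
S/II-2 un ·: SS|Ss
S/II-3 un I-1×I-2: SS|Ss
S/III-1 un II-1×II-2: SS|Ss
⇒ S over [I-1,I-2,II-1,II-2,II-3,III-1]: 45 consistent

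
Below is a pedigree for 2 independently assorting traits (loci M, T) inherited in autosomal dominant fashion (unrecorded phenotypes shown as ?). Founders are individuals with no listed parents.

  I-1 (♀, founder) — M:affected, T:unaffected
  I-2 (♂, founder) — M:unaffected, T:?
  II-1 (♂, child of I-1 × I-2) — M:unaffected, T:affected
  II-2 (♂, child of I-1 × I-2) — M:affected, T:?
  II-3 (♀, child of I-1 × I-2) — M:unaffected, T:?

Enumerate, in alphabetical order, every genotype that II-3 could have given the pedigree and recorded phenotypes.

II-3 ∈ {mm Tt, mm tt}

M/I-1 aff ·: Mm
M/I-2 un ·: mm
M/II-1 un I-1×I-2: mm
M/II-2 aff I-1×I-2: Mm
M/II-3 un I-1×I-2: mm
⇒ M over [I-1,I-2,II-1,II-2,II-3]: 1 consistent
T/I-1 un ·: tt
T/I-2 ? ·: Tt|TT
T/II-1 aff I-1×I-2: Tt
T/II-2 ? I-1×I-2: tt|Tt
T/II-3 ? I-1×I-2: tt|Tt
⇒ T over [I-1,I-2,II-1,II-2,II-3]: 5 consistent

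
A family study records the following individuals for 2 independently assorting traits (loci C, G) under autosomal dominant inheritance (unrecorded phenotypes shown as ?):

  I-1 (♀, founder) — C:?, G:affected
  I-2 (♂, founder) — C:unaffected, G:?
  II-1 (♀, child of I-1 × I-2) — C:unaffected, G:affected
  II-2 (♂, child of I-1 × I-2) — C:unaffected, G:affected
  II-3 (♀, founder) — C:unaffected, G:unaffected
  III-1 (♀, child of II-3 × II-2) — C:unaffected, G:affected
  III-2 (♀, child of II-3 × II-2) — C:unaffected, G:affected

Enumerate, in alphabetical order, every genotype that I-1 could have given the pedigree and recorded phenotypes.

C/I-1 ? ·: cc|Cc
C/I-2 un ·: cc
C/II-1 un I-1×I-2: cc
C/II-2 un I-1×I-2: cc
C/II-3 un ·: cc
C/III-1 un II-3×II-2: cc
C/III-2 un II-3×II-2: cc
⇒ C over [I-1,I-2,II-1,II-2,II-3,III-1,III-2]: 2 consistent
G/I-1 aff ·: Gg|GG
G/I-2 ? ·: gg|Gg|GG
G/II-1 aff I-1×I-2: Gg|GG
G/II-2 aff I-1×I-2: Gg|GG
G/II-3 un ·: gg
G/III-1 aff II-3×II-2: Gg
G/III-2 aff II-3×II-2: Gg
⇒ G over [I-1,I-2,II-1,II-2,II-3,III-1,III-2]: 15 consistent

I-1 ∈ {Cc GG, Cc Gg, cc GG, cc Gg}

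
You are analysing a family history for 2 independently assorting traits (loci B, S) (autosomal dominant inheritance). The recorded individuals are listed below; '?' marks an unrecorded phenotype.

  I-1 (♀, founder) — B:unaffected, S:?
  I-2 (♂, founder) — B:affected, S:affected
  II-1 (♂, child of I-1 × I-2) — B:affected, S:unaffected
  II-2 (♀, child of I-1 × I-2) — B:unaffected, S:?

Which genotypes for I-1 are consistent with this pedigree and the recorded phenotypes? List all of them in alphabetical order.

B/I-1 un ·: bb
B/I-2 aff ·: Bb
B/II-1 aff I-1×I-2: Bb
B/II-2 un I-1×I-2: bb
⇒ B over [I-1,I-2,II-1,II-2]: 1 consistent
S/I-1 ? ·: ss|Ss
S/I-2 aff ·: Ss
S/II-1 un I-1×I-2: ss
S/II-2 ? I-1×I-2: ss|Ss|SS
⇒ S over [I-1,I-2,II-1,II-2]: 5 consistent

I-1 ∈ {bb Ss, bb ss}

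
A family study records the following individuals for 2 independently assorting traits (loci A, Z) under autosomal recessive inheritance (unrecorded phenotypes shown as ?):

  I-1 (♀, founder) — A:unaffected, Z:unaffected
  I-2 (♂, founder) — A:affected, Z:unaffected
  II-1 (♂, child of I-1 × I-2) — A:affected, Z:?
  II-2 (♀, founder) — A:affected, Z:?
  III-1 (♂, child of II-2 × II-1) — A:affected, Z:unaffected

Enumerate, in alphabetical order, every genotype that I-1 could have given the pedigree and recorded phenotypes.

I-1 ∈ {Aa ZZ, Aa Zz}

A/I-1 un ·: Aa
A/I-2 aff ·: aa
A/II-1 aff I-1×I-2: aa
A/II-2 aff ·: aa
A/III-1 aff II-2×II-1: aa
⇒ A over [I-1,I-2,II-1,II-2,III-1]: 1 consistent
Z/I-1 un ·: ZZ|Zz
Z/I-2 un ·: ZZ|Zz
Z/II-1 ? I-1×I-2: ZZ|Zz|zz
Z/II-2 ? ·: ZZ|Zz|zz
Z/III-1 un II-2×II-1: ZZ|Zz
⇒ Z over [I-1,I-2,II-1,II-2,III-1]: 33 consistent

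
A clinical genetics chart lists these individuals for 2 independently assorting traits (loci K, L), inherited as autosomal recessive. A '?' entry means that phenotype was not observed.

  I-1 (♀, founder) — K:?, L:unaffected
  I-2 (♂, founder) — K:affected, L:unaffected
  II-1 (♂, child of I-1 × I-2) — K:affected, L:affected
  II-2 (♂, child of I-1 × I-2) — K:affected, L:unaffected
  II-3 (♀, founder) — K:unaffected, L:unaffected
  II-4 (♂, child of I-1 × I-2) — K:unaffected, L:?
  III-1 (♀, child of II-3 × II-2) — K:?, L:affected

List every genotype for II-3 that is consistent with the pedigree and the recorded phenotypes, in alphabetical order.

II-3 ∈ {KK Ll, Kk Ll}

K/I-1 ? ·: Kk
K/I-2 aff ·: kk
K/II-1 aff I-1×I-2: kk
K/II-2 aff I-1×I-2: kk
K/II-3 un ·: KK|Kk
K/II-4 un I-1×I-2: Kk
K/III-1 ? II-3×II-2: Kk|kk
⇒ K over [I-1,I-2,II-1,II-2,II-3,II-4,III-1]: 3 consistent
L/I-1 un ·: Ll
L/I-2 un ·: Ll
L/II-1 aff I-1×I-2: ll
L/II-2 un I-1×I-2: Ll
L/II-3 un ·: Ll
L/II-4 ? I-1×I-2: LL|Ll|ll
L/III-1 aff II-3×II-2: ll
⇒ L over [I-1,I-2,II-1,II-2,II-3,II-4,III-1]: 3 consistent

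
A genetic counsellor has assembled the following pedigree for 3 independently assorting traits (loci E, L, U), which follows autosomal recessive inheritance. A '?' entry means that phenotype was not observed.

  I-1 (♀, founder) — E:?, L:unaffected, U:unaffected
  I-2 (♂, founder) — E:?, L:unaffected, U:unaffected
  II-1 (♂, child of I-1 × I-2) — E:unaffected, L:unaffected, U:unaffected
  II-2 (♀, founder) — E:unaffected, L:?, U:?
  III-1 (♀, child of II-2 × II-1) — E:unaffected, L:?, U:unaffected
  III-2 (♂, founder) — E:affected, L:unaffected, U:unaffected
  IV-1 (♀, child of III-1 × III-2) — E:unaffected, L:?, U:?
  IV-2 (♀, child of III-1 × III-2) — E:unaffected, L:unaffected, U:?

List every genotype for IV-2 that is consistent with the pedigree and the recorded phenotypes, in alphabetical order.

E/I-1 ? ·: EE|Ee|ee
E/I-2 ? ·: EE|Ee|ee
E/II-1 un I-1×I-2: EE|Ee
E/II-2 un ·: EE|Ee
E/III-1 un II-2×II-1: EE|Ee
E/III-2 aff ·: ee
E/IV-1 un III-1×III-2: Ee
E/IV-2 un III-1×III-2: Ee
⇒ E over [I-1,I-2,II-1,II-2,III-1,III-2,IV-1,IV-2]: 40 consistent
L/I-1 un ·: LL|Ll
L/I-2 un ·: LL|Ll
L/II-1 un I-1×I-2: LL|Ll
L/II-2 ? ·: LL|Ll|ll
L/III-1 ? II-2×II-1: LL|Ll|ll
L/III-2 un ·: LL|Ll
L/IV-1 ? III-1×III-2: LL|Ll|ll
L/IV-2 un III-1×III-2: LL|Ll
⇒ L over [I-1,I-2,II-1,II-2,III-1,III-2,IV-1,IV-2]: 258 consistent
U/I-1 un ·: UU|Uu
U/I-2 un ·: UU|Uu
U/II-1 un I-1×I-2: UU|Uu
U/II-2 ? ·: UU|Uu|uu
U/III-1 un II-2×II-1: UU|Uu
U/III-2 un ·: UU|Uu
U/IV-1 ? III-1×III-2: UU|Uu|uu
U/IV-2 ? III-1×III-2: UU|Uu|uu
⇒ U over [I-1,I-2,II-1,II-2,III-1,III-2,IV-1,IV-2]: 291 consistent

IV-2 ∈ {Ee LL UU, Ee LL Uu, Ee LL uu, Ee Ll UU, Ee Ll Uu, Ee Ll uu}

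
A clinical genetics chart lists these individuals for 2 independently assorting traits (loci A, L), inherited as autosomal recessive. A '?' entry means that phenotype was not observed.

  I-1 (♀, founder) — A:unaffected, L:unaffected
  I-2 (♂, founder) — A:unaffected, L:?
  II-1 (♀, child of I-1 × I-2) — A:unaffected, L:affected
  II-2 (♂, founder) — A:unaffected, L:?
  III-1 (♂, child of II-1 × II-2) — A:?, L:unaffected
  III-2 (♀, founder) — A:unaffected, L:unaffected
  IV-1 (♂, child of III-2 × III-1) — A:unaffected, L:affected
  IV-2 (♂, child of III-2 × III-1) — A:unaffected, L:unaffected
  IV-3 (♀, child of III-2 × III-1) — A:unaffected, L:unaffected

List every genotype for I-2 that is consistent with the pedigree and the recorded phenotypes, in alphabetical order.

A/I-1 un ·: AA|Aa
A/I-2 un ·: AA|Aa
A/II-1 un I-1×I-2: AA|Aa
A/II-2 un ·: AA|Aa
A/III-1 ? II-1×II-2: AA|Aa|aa
A/III-2 un ·: AA|Aa
A/IV-1 un III-2×III-1: AA|Aa
A/IV-2 un III-2×III-1: AA|Aa
A/IV-3 un III-2×III-1: AA|Aa
⇒ A over [I-1,I-2,II-1,II-2,III-1,III-2,IV-1,IV-2,IV-3]: 292 consistent
L/I-1 un ·: Ll
L/I-2 ? ·: Ll|ll
L/II-1 aff I-1×I-2: ll
L/II-2 ? ·: LL|Ll
L/III-1 un II-1×II-2: Ll
L/III-2 un ·: Ll
L/IV-1 aff III-2×III-1: ll
L/IV-2 un III-2×III-1: LL|Ll
L/IV-3 un III-2×III-1: LL|Ll
⇒ L over [I-1,I-2,II-1,II-2,III-1,III-2,IV-1,IV-2,IV-3]: 16 consistent

I-2 ∈ {AA Ll, AA ll, Aa Ll, Aa ll}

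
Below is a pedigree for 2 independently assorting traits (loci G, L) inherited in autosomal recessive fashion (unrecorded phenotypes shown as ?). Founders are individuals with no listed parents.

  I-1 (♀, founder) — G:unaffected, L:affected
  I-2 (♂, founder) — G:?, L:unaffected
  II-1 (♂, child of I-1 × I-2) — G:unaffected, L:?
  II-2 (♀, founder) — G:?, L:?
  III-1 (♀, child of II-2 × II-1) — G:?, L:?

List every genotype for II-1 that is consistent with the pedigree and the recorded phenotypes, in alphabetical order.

G/I-1 un ·: GG|Gg
G/I-2 ? ·: GG|Gg|gg
G/II-1 un I-1×I-2: GG|Gg
G/II-2 ? ·: GG|Gg|gg
G/III-1 ? II-2×II-1: GG|Gg|gg
⇒ G over [I-1,I-2,II-1,II-2,III-1]: 51 consistent
L/I-1 aff ·: ll
L/I-2 un ·: LL|Ll
L/II-1 ? I-1×I-2: Ll|ll
L/II-2 ? ·: LL|Ll|ll
L/III-1 ? II-2×II-1: LL|Ll|ll
⇒ L over [I-1,I-2,II-1,II-2,III-1]: 18 consistent

II-1 ∈ {GG Ll, GG ll, Gg Ll, Gg ll}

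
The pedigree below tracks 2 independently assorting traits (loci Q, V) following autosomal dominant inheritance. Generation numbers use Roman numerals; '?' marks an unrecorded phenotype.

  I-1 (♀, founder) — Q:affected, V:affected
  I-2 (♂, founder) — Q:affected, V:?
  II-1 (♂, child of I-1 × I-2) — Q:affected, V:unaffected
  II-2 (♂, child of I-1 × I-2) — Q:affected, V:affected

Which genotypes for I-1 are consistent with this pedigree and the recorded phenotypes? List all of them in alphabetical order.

I-1 ∈ {QQ Vv, Qq Vv}

Q/I-1 aff ·: Qq|QQ
Q/I-2 aff ·: Qq|QQ
Q/II-1 aff I-1×I-2: Qq|QQ
Q/II-2 aff I-1×I-2: Qq|QQ
⇒ Q over [I-1,I-2,II-1,II-2]: 13 consistent
V/I-1 aff ·: Vv
V/I-2 ? ·: vv|Vv
V/II-1 un I-1×I-2: vv
V/II-2 aff I-1×I-2: Vv|VV
⇒ V over [I-1,I-2,II-1,II-2]: 3 consistent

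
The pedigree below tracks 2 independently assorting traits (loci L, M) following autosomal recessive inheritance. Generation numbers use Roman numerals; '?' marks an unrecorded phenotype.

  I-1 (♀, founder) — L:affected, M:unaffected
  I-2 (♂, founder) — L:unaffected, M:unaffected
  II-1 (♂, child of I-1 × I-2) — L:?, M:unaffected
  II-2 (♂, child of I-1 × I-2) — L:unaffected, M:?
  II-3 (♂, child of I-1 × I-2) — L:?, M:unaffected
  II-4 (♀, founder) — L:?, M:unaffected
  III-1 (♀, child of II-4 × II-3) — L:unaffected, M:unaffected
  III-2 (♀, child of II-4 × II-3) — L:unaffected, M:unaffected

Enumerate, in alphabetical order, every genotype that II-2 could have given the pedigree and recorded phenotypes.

L/I-1 aff ·: ll
L/I-2 un ·: LL|Ll
L/II-1 ? I-1×I-2: Ll|ll
L/II-2 un I-1×I-2: Ll
L/II-3 ? I-1×I-2: Ll|ll
L/II-4 ? ·: LL|Ll|ll
L/III-1 un II-4×II-3: LL|Ll
L/III-2 un II-4×II-3: LL|Ll
⇒ L over [I-1,I-2,II-1,II-2,II-3,II-4,III-1,III-2]: 31 consistent
M/I-1 un ·: MM|Mm
M/I-2 un ·: MM|Mm
M/II-1 un I-1×I-2: MM|Mm
M/II-2 ? I-1×I-2: MM|Mm|mm
M/II-3 un I-1×I-2: MM|Mm
M/II-4 un ·: MM|Mm
M/III-1 un II-4×II-3: MM|Mm
M/III-2 un II-4×II-3: MM|Mm
⇒ M over [I-1,I-2,II-1,II-2,II-3,II-4,III-1,III-2]: 187 consistent

II-2 ∈ {Ll MM, Ll Mm, Ll mm}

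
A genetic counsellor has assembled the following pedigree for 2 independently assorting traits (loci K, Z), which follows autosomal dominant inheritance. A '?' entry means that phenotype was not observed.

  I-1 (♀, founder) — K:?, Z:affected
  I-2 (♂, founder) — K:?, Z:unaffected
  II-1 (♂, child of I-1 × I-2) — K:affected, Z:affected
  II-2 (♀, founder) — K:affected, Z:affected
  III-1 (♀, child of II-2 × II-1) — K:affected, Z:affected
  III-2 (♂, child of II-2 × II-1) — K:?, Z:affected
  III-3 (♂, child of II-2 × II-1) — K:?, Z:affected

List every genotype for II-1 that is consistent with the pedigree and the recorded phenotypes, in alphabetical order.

K/I-1 ? ·: kk|Kk|KK
K/I-2 ? ·: kk|Kk|KK
K/II-1 aff I-1×I-2: Kk|KK
K/II-2 aff ·: Kk|KK
K/III-1 aff II-2×II-1: Kk|KK
K/III-2 ? II-2×II-1: kk|Kk|KK
K/III-3 ? II-2×II-1: kk|Kk|KK
⇒ K over [I-1,I-2,II-1,II-2,III-1,III-2,III-3]: 218 consistent
Z/I-1 aff ·: Zz|ZZ
Z/I-2 un ·: zz
Z/II-1 aff I-1×I-2: Zz
Z/II-2 aff ·: Zz|ZZ
Z/III-1 aff II-2×II-1: Zz|ZZ
Z/III-2 aff II-2×II-1: Zz|ZZ
Z/III-3 aff II-2×II-1: Zz|ZZ
⇒ Z over [I-1,I-2,II-1,II-2,III-1,III-2,III-3]: 32 consistent

II-1 ∈ {KK Zz, Kk Zz}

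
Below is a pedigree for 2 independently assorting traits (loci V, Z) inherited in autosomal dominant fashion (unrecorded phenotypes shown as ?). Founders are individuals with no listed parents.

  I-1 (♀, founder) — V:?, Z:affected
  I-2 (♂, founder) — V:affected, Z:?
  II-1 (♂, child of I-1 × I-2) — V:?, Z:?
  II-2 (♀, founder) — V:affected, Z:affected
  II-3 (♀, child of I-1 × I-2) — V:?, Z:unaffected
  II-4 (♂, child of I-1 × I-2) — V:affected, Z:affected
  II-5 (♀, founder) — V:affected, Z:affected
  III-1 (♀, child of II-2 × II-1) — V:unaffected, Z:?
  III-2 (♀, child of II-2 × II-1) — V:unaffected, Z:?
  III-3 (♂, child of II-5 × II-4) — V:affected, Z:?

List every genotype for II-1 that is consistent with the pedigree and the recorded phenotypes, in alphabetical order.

II-1 ∈ {Vv ZZ, Vv Zz, Vv zz, vv ZZ, vv Zz, vv zz}

V/I-1 ? ·: vv|Vv|VV
V/I-2 aff ·: Vv|VV
V/II-1 ? I-1×I-2: vv|Vv
V/II-2 aff ·: Vv
V/II-3 ? I-1×I-2: vv|Vv|VV
V/II-4 aff I-1×I-2: Vv|VV
V/II-5 aff ·: Vv|VV
V/III-1 un II-2×II-1: vv
V/III-2 un II-2×II-1: vv
V/III-3 aff II-5×II-4: Vv|VV
⇒ V over [I-1,I-2,II-1,II-2,II-3,II-4,II-5,III-1,III-2,III-3]: 90 consistent
Z/I-1 aff ·: Zz
Z/I-2 ? ·: zz|Zz
Z/II-1 ? I-1×I-2: zz|Zz|ZZ
Z/II-2 aff ·: Zz|ZZ
Z/II-3 un I-1×I-2: zz
Z/II-4 aff I-1×I-2: Zz|ZZ
Z/II-5 aff ·: Zz|ZZ
Z/III-1 ? II-2×II-1: zz|Zz|ZZ
Z/III-2 ? II-2×II-1: zz|Zz|ZZ
Z/III-3 ? II-5×II-4: zz|Zz|ZZ
⇒ Z over [I-1,I-2,II-1,II-2,II-3,II-4,II-5,III-1,III-2,III-3]: 274 consistent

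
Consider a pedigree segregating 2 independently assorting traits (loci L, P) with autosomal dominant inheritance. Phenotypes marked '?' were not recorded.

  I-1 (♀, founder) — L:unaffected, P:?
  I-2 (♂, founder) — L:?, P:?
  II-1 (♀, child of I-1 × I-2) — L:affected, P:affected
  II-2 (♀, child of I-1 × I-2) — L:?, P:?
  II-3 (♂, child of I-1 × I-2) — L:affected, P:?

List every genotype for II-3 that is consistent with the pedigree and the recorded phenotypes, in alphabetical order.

L/I-1 un ·: ll
L/I-2 ? ·: Ll|LL
L/II-1 aff I-1×I-2: Ll
L/II-2 ? I-1×I-2: ll|Ll
L/II-3 aff I-1×I-2: Ll
⇒ L over [I-1,I-2,II-1,II-2,II-3]: 3 consistent
P/I-1 ? ·: pp|Pp|PP
P/I-2 ? ·: pp|Pp|PP
P/II-1 aff I-1×I-2: Pp|PP
P/II-2 ? I-1×I-2: pp|Pp|PP
P/II-3 ? I-1×I-2: pp|Pp|PP
⇒ P over [I-1,I-2,II-1,II-2,II-3]: 45 consistent

II-3 ∈ {Ll PP, Ll Pp, Ll pp}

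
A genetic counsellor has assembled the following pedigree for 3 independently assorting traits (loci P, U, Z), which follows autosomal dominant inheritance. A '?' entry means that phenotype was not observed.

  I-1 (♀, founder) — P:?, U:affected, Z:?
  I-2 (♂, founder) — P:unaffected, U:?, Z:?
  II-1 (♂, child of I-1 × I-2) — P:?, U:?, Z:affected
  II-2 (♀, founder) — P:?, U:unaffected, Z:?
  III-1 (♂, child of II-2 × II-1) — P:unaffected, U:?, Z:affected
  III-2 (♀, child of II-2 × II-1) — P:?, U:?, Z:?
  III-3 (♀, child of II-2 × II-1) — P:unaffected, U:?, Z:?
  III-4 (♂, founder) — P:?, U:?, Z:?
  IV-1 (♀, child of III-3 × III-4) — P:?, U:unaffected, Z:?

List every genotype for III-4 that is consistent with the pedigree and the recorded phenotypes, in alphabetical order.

P/I-1 ? ·: pp|Pp|PP
P/I-2 un ·: pp
P/II-1 ? I-1×I-2: pp|Pp
P/II-2 ? ·: pp|Pp
P/III-1 un II-2×II-1: pp
P/III-2 ? II-2×II-1: pp|Pp|PP
P/III-3 un II-2×II-1: pp
P/III-4 ? ·: pp|Pp|PP
P/IV-1 ? III-3×III-4: pp|Pp
⇒ P over [I-1,I-2,II-1,II-2,III-1,III-2,III-3,III-4,IV-1]: 64 consistent
U/I-1 aff ·: Uu|UU
U/I-2 ? ·: uu|Uu|UU
U/II-1 ? I-1×I-2: uu|Uu|UU
U/II-2 un ·: uu
U/III-1 ? II-2×II-1: uu|Uu
U/III-2 ? II-2×II-1: uu|Uu
U/III-3 ? II-2×II-1: uu|Uu
U/III-4 ? ·: uu|Uu
U/IV-1 un III-3×III-4: uu
⇒ U over [I-1,I-2,II-1,II-2,III-1,III-2,III-3,III-4,IV-1]: 92 consistent
Z/I-1 ? ·: zz|Zz|ZZ
Z/I-2 ? ·: zz|Zz|ZZ
Z/II-1 aff I-1×I-2: Zz|ZZ
Z/II-2 ? ·: zz|Zz|ZZ
Z/III-1 aff II-2×II-1: Zz|ZZ
Z/III-2 ? II-2×II-1: zz|Zz|ZZ
Z/III-3 ? II-2×II-1: zz|Zz|ZZ
Z/III-4 ? ·: zz|Zz|ZZ
Z/IV-1 ? III-3×III-4: zz|Zz|ZZ
⇒ Z over [I-1,I-2,II-1,II-2,III-1,III-2,III-3,III-4,IV-1]: 1312 consistent

III-4 ∈ {PP Uu ZZ, PP Uu Zz, PP Uu zz, PP uu ZZ, PP uu Zz, PP uu zz, Pp Uu ZZ, Pp Uu Zz, Pp Uu zz, Pp uu ZZ, Pp uu Zz, Pp uu zz, pp Uu ZZ, pp Uu Zz, pp Uu zz, pp uu ZZ, pp uu Zz, pp uu zz}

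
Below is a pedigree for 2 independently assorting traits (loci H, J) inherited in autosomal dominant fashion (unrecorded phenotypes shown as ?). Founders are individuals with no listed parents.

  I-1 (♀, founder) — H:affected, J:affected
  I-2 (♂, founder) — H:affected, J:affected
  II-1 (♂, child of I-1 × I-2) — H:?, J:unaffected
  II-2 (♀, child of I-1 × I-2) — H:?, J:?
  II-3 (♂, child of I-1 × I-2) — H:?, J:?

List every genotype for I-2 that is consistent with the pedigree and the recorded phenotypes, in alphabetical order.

I-2 ∈ {HH Jj, Hh Jj}

H/I-1 aff ·: Hh|HH
H/I-2 aff ·: Hh|HH
H/II-1 ? I-1×I-2: hh|Hh|HH
H/II-2 ? I-1×I-2: hh|Hh|HH
H/II-3 ? I-1×I-2: hh|Hh|HH
⇒ H over [I-1,I-2,II-1,II-2,II-3]: 44 consistent
J/I-1 aff ·: Jj
J/I-2 aff ·: Jj
J/II-1 un I-1×I-2: jj
J/II-2 ? I-1×I-2: jj|Jj|JJ
J/II-3 ? I-1×I-2: jj|Jj|JJ
⇒ J over [I-1,I-2,II-1,II-2,II-3]: 9 consistent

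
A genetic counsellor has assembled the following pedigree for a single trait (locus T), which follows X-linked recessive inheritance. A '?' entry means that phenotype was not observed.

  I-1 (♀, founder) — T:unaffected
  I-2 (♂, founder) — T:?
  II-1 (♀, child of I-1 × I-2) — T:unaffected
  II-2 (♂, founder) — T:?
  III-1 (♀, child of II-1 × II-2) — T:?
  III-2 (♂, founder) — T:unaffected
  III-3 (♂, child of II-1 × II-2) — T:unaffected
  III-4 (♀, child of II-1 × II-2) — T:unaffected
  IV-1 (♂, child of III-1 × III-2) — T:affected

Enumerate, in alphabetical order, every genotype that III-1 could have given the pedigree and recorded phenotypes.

T/I-1 un ·: X^TX^T|X^TX^t
T/I-2 ? ·: X^TY|X^tY
T/II-1 un I-1×I-2: X^TX^T|X^TX^t
T/II-2 ? ·: X^TY|X^tY
T/III-1 ? II-1×II-2: X^TX^t|X^tX^t
T/III-2 un ·: X^TY
T/III-3 un II-1×II-2: X^TY
T/III-4 un II-1×II-2: X^TX^T|X^TX^t
T/IV-1 aff III-1×III-2: X^tY
⇒ T over [I-1,I-2,II-1,II-2,III-1,III-2,III-3,III-4,IV-1]: 14 consistent

III-1 ∈ {X^TX^t, X^tX^t}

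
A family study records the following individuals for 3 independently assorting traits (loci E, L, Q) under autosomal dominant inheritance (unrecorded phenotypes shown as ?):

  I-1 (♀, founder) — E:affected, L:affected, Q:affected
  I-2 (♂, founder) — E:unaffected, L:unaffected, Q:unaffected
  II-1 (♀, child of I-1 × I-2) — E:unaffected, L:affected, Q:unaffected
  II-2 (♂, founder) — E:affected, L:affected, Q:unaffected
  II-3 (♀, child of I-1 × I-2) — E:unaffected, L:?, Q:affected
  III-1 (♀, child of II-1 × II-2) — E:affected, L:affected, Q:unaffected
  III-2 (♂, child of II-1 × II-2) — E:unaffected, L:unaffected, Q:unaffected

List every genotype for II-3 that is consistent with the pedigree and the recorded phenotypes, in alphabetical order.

E/I-1 aff ·: Ee
E/I-2 un ·: ee
E/II-1 un I-1×I-2: ee
E/II-2 aff ·: Ee
E/II-3 un I-1×I-2: ee
E/III-1 aff II-1×II-2: Ee
E/III-2 un II-1×II-2: ee
⇒ E over [I-1,I-2,II-1,II-2,II-3,III-1,III-2]: 1 consistent
L/I-1 aff ·: Ll|LL
L/I-2 un ·: ll
L/II-1 aff I-1×I-2: Ll
L/II-2 aff ·: Ll
L/II-3 ? I-1×I-2: ll|Ll
L/III-1 aff II-1×II-2: Ll|LL
L/III-2 un II-1×II-2: ll
⇒ L over [I-1,I-2,II-1,II-2,II-3,III-1,III-2]: 6 consistent
Q/I-1 aff ·: Qq
Q/I-2 un ·: qq
Q/II-1 un I-1×I-2: qq
Q/II-2 un ·: qq
Q/II-3 aff I-1×I-2: Qq
Q/III-1 un II-1×II-2: qq
Q/III-2 un II-1×II-2: qq
⇒ Q over [I-1,I-2,II-1,II-2,II-3,III-1,III-2]: 1 consistent

II-3 ∈ {ee Ll Qq, ee ll Qq}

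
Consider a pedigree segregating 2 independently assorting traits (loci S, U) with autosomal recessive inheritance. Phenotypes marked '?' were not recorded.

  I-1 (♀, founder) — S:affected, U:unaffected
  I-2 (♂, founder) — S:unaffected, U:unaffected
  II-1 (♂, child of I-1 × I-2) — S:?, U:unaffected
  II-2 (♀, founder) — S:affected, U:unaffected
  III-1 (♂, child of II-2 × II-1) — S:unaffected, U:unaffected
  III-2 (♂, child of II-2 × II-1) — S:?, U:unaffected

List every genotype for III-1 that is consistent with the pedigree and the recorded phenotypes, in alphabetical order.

S/I-1 aff ·: ss
S/I-2 un ·: SS|Ss
S/II-1 ? I-1×I-2: Ss
S/II-2 aff ·: ss
S/III-1 un II-2×II-1: Ss
S/III-2 ? II-2×II-1: Ss|ss
⇒ S over [I-1,I-2,II-1,II-2,III-1,III-2]: 4 consistent
U/I-1 un ·: UU|Uu
U/I-2 un ·: UU|Uu
U/II-1 un I-1×I-2: UU|Uu
U/II-2 un ·: UU|Uu
U/III-1 un II-2×II-1: UU|Uu
U/III-2 un II-2×II-1: UU|Uu
⇒ U over [I-1,I-2,II-1,II-2,III-1,III-2]: 44 consistent

III-1 ∈ {Ss UU, Ss Uu}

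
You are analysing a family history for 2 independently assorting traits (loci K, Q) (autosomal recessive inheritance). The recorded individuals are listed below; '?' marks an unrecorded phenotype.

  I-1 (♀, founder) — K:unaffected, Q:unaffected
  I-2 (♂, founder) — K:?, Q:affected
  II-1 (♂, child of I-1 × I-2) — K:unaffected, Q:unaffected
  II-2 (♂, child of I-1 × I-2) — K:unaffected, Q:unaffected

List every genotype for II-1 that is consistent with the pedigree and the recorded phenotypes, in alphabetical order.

II-1 ∈ {KK Qq, Kk Qq}

K/I-1 un ·: KK|Kk
K/I-2 ? ·: KK|Kk|kk
K/II-1 un I-1×I-2: KK|Kk
K/II-2 un I-1×I-2: KK|Kk
⇒ K over [I-1,I-2,II-1,II-2]: 15 consistent
Q/I-1 un ·: QQ|Qq
Q/I-2 aff ·: qq
Q/II-1 un I-1×I-2: Qq
Q/II-2 un I-1×I-2: Qq
⇒ Q over [I-1,I-2,II-1,II-2]: 2 consistent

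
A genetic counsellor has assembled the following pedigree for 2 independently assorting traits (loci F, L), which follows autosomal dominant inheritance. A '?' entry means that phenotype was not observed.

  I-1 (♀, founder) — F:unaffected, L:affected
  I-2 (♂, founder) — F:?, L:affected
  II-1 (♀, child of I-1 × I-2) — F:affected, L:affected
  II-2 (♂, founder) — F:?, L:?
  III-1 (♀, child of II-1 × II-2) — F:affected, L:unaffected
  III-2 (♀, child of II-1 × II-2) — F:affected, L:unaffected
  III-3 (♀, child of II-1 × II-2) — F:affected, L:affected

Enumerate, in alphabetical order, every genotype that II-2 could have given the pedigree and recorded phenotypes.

F/I-1 un ·: ff
F/I-2 ? ·: Ff|FF
F/II-1 aff I-1×I-2: Ff
F/II-2 ? ·: ff|Ff|FF
F/III-1 aff II-1×II-2: Ff|FF
F/III-2 aff II-1×II-2: Ff|FF
F/III-3 aff II-1×II-2: Ff|FF
⇒ F over [I-1,I-2,II-1,II-2,III-1,III-2,III-3]: 34 consistent
L/I-1 aff ·: Ll|LL
L/I-2 aff ·: Ll|LL
L/II-1 aff I-1×I-2: Ll
L/II-2 ? ·: ll|Ll
L/III-1 un II-1×II-2: ll
L/III-2 un II-1×II-2: ll
L/III-3 aff II-1×II-2: Ll|LL
⇒ L over [I-1,I-2,II-1,II-2,III-1,III-2,III-3]: 9 consistent

II-2 ∈ {FF Ll, FF ll, Ff Ll, Ff ll, ff Ll, ff ll}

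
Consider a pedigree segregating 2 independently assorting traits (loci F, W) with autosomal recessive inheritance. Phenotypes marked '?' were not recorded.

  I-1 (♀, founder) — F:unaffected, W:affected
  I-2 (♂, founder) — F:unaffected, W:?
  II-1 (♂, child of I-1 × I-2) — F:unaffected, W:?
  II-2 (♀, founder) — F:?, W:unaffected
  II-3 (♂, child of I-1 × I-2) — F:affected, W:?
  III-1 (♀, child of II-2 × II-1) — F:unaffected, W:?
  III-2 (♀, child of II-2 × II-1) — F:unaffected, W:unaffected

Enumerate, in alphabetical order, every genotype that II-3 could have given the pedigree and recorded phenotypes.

II-3 ∈ {ff Ww, ff ww}

F/I-1 un ·: Ff
F/I-2 un ·: Ff
F/II-1 un I-1×I-2: FF|Ff
F/II-2 ? ·: FF|Ff|ff
F/II-3 aff I-1×I-2: ff
F/III-1 un II-2×II-1: FF|Ff
F/III-2 un II-2×II-1: FF|Ff
⇒ F over [I-1,I-2,II-1,II-2,II-3,III-1,III-2]: 15 consistent
W/I-1 aff ·: ww
W/I-2 ? ·: WW|Ww|ww
W/II-1 ? I-1×I-2: Ww|ww
W/II-2 un ·: WW|Ww
W/II-3 ? I-1×I-2: Ww|ww
W/III-1 ? II-2×II-1: WW|Ww|ww
W/III-2 un II-2×II-1: WW|Ww
⇒ W over [I-1,I-2,II-1,II-2,II-3,III-1,III-2]: 39 consistent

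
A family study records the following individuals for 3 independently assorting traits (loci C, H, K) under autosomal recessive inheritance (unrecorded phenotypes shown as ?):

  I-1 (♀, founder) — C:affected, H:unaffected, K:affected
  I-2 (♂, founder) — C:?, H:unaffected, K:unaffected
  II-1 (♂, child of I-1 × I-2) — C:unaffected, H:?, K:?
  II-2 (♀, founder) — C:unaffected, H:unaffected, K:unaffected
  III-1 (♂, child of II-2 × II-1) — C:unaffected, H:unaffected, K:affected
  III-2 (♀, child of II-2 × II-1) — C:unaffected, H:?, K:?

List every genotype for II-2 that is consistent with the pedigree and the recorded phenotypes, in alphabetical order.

C/I-1 aff ·: cc
C/I-2 ? ·: CC|Cc
C/II-1 un I-1×I-2: Cc
C/II-2 un ·: CC|Cc
C/III-1 un II-2×II-1: CC|Cc
C/III-2 un II-2×II-1: CC|Cc
⇒ C over [I-1,I-2,II-1,II-2,III-1,III-2]: 16 consistent
H/I-1 un ·: HH|Hh
H/I-2 un ·: HH|Hh
H/II-1 ? I-1×I-2: HH|Hh|hh
H/II-2 un ·: HH|Hh
H/III-1 un II-2×II-1: HH|Hh
H/III-2 ? II-2×II-1: HH|Hh|hh
⇒ H over [I-1,I-2,II-1,II-2,III-1,III-2]: 53 consistent
K/I-1 aff ·: kk
K/I-2 un ·: KK|Kk
K/II-1 ? I-1×I-2: Kk|kk
K/II-2 un ·: Kk
K/III-1 aff II-2×II-1: kk
K/III-2 ? II-2×II-1: KK|Kk|kk
⇒ K over [I-1,I-2,II-1,II-2,III-1,III-2]: 8 consistent

II-2 ∈ {CC HH Kk, CC Hh Kk, Cc HH Kk, Cc Hh Kk}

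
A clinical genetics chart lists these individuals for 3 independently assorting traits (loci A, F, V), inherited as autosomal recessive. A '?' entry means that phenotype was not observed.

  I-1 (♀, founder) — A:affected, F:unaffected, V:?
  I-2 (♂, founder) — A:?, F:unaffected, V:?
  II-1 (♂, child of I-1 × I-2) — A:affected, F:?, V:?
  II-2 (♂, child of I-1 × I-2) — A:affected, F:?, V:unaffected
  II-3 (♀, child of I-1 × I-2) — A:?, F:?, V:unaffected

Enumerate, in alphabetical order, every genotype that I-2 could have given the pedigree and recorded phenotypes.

A/I-1 aff ·: aa
A/I-2 ? ·: Aa|aa
A/II-1 aff I-1×I-2: aa
A/II-2 aff I-1×I-2: aa
A/II-3 ? I-1×I-2: Aa|aa
⇒ A over [I-1,I-2,II-1,II-2,II-3]: 3 consistent
F/I-1 un ·: FF|Ff
F/I-2 un ·: FF|Ff
F/II-1 ? I-1×I-2: FF|Ff|ff
F/II-2 ? I-1×I-2: FF|Ff|ff
F/II-3 ? I-1×I-2: FF|Ff|ff
⇒ F over [I-1,I-2,II-1,II-2,II-3]: 44 consistent
V/I-1 ? ·: VV|Vv|vv
V/I-2 ? ·: VV|Vv|vv
V/II-1 ? I-1×I-2: VV|Vv|vv
V/II-2 un I-1×I-2: VV|Vv
V/II-3 un I-1×I-2: VV|Vv
⇒ V over [I-1,I-2,II-1,II-2,II-3]: 35 consistent

I-2 ∈ {Aa FF VV, Aa FF Vv, Aa FF vv, Aa Ff VV, Aa Ff Vv, Aa Ff vv, aa FF VV, aa FF Vv, aa FF vv, aa Ff VV, aa Ff Vv, aa Ff vv}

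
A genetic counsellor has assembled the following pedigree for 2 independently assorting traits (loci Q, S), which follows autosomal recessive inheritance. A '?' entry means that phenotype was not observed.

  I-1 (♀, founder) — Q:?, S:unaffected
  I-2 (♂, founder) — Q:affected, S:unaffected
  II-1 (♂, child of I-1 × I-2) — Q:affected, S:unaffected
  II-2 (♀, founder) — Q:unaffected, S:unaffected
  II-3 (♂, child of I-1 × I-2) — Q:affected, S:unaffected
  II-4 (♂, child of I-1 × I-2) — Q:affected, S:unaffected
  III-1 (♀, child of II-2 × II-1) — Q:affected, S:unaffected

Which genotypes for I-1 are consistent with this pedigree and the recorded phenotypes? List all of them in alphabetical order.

I-1 ∈ {Qq SS, Qq Ss, qq SS, qq Ss}

Q/I-1 ? ·: Qq|qq
Q/I-2 aff ·: qq
Q/II-1 aff I-1×I-2: qq
Q/II-2 un ·: Qq
Q/II-3 aff I-1×I-2: qq
Q/II-4 aff I-1×I-2: qq
Q/III-1 aff II-2×II-1: qq
⇒ Q over [I-1,I-2,II-1,II-2,II-3,II-4,III-1]: 2 consistent
S/I-1 un ·: SS|Ss
S/I-2 un ·: SS|Ss
S/II-1 un I-1×I-2: SS|Ss
S/II-2 un ·: SS|Ss
S/II-3 un I-1×I-2: SS|Ss
S/II-4 un I-1×I-2: SS|Ss
S/III-1 un II-2×II-1: SS|Ss
⇒ S over [I-1,I-2,II-1,II-2,II-3,II-4,III-1]: 87 consistent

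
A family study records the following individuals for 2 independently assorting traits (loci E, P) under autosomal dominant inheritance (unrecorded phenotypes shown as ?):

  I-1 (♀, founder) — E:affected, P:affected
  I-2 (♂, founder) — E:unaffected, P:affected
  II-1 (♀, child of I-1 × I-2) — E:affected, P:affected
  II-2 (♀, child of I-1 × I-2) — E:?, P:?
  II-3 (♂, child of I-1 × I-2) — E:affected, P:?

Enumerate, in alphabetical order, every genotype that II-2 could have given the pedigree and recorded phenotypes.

E/I-1 aff ·: Ee|EE
E/I-2 un ·: ee
E/II-1 aff I-1×I-2: Ee
E/II-2 ? I-1×I-2: ee|Ee
E/II-3 aff I-1×I-2: Ee
⇒ E over [I-1,I-2,II-1,II-2,II-3]: 3 consistent
P/I-1 aff ·: Pp|PP
P/I-2 aff ·: Pp|PP
P/II-1 aff I-1×I-2: Pp|PP
P/II-2 ? I-1×I-2: pp|Pp|PP
P/II-3 ? I-1×I-2: pp|Pp|PP
⇒ P over [I-1,I-2,II-1,II-2,II-3]: 35 consistent

II-2 ∈ {Ee PP, Ee Pp, Ee pp, ee PP, ee Pp, ee pp}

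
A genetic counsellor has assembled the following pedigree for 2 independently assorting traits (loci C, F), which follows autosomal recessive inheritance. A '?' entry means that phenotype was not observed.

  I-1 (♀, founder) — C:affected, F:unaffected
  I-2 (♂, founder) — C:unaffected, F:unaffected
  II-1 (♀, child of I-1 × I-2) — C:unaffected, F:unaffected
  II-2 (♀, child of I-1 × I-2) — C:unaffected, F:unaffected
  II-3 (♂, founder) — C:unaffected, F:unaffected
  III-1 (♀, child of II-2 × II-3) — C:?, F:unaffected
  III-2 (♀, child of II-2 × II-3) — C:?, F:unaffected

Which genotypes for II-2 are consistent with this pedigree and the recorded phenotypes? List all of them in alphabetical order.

C/I-1 aff ·: cc
C/I-2 un ·: CC|Cc
C/II-1 un I-1×I-2: Cc
C/II-2 un I-1×I-2: Cc
C/II-3 un ·: CC|Cc
C/III-1 ? II-2×II-3: CC|Cc|cc
C/III-2 ? II-2×II-3: CC|Cc|cc
⇒ C over [I-1,I-2,II-1,II-2,II-3,III-1,III-2]: 26 consistent
F/I-1 un ·: FF|Ff
F/I-2 un ·: FF|Ff
F/II-1 un I-1×I-2: FF|Ff
F/II-2 un I-1×I-2: FF|Ff
F/II-3 un ·: FF|Ff
F/III-1 un II-2×II-3: FF|Ff
F/III-2 un II-2×II-3: FF|Ff
⇒ F over [I-1,I-2,II-1,II-2,II-3,III-1,III-2]: 83 consistent

II-2 ∈ {Cc FF, Cc Ff}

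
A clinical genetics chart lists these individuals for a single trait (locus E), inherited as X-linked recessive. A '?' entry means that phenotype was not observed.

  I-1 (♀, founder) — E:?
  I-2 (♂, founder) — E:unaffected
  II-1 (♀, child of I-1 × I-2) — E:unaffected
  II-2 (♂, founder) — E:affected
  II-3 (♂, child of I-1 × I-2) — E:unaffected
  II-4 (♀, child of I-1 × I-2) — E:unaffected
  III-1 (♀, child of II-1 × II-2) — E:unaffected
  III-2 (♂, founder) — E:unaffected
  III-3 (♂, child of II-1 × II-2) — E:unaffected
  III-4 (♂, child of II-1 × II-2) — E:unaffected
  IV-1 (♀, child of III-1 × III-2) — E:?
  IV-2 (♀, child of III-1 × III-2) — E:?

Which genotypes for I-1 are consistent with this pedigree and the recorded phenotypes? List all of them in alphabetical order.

I-1 ∈ {X^EX^E, X^EX^e}

E/I-1 ? ·: X^EX^E|X^EX^e
E/I-2 un ·: X^EY
E/II-1 un I-1×I-2: X^EX^E|X^EX^e
E/II-2 aff ·: X^eY
E/II-3 un I-1×I-2: X^EY
E/II-4 un I-1×I-2: X^EX^E|X^EX^e
E/III-1 un II-1×II-2: X^EX^e
E/III-2 un ·: X^EY
E/III-3 un II-1×II-2: X^EY
E/III-4 un II-1×II-2: X^EY
E/IV-1 ? III-1×III-2: X^EX^E|X^EX^e
E/IV-2 ? III-1×III-2: X^EX^E|X^EX^e
⇒ E over [I-1,I-2,II-1,II-2,II-3,II-4,III-1,III-2,III-3,III-4,IV-1,IV-2]: 20 consistent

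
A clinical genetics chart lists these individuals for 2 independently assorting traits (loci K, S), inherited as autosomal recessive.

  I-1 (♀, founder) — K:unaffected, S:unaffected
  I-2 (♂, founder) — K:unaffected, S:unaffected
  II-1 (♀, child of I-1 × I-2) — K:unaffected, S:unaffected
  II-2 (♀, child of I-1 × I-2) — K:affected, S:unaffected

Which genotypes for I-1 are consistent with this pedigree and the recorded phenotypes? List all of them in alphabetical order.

K/I-1 un ·: Kk
K/I-2 un ·: Kk
K/II-1 un I-1×I-2: KK|Kk
K/II-2 aff I-1×I-2: kk
⇒ K over [I-1,I-2,II-1,II-2]: 2 consistent
S/I-1 un ·: SS|Ss
S/I-2 un ·: SS|Ss
S/II-1 un I-1×I-2: SS|Ss
S/II-2 un I-1×I-2: SS|Ss
⇒ S over [I-1,I-2,II-1,II-2]: 13 consistent

I-1 ∈ {Kk SS, Kk Ss}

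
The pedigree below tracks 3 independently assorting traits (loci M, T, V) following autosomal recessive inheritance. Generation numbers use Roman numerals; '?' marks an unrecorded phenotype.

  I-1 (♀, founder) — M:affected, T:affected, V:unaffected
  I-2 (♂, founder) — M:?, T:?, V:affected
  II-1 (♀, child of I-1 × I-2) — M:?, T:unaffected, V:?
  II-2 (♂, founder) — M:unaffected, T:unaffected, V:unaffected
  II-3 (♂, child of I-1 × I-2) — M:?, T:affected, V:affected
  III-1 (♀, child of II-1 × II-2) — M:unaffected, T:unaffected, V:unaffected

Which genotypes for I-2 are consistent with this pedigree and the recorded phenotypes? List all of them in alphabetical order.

M/I-1 aff ·: mm
M/I-2 ? ·: MM|Mm|mm
M/II-1 ? I-1×I-2: Mm|mm
M/II-2 un ·: MM|Mm
M/II-3 ? I-1×I-2: Mm|mm
M/III-1 un II-1×II-2: MM|Mm
⇒ M over [I-1,I-2,II-1,II-2,II-3,III-1]: 18 consistent
T/I-1 aff ·: tt
T/I-2 ? ·: Tt
T/II-1 un I-1×I-2: Tt
T/II-2 un ·: TT|Tt
T/II-3 aff I-1×I-2: tt
T/III-1 un II-1×II-2: TT|Tt
⇒ T over [I-1,I-2,II-1,II-2,II-3,III-1]: 4 consistent
V/I-1 un ·: Vv
V/I-2 aff ·: vv
V/II-1 ? I-1×I-2: Vv|vv
V/II-2 un ·: VV|Vv
V/II-3 aff I-1×I-2: vv
V/III-1 un II-1×II-2: VV|Vv
⇒ V over [I-1,I-2,II-1,II-2,II-3,III-1]: 6 consistent

I-2 ∈ {MM Tt vv, Mm Tt vv, mm Tt vv}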